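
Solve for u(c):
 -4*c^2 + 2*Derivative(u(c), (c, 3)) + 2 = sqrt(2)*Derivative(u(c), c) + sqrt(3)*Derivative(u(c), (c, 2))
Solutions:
 u(c) = C1 + C2*exp(c*(sqrt(3) + sqrt(3 + 8*sqrt(2)))/4) + C3*exp(c*(-sqrt(3 + 8*sqrt(2)) + sqrt(3))/4) - 2*sqrt(2)*c^3/3 + 2*sqrt(3)*c^2 - 8*c - 5*sqrt(2)*c


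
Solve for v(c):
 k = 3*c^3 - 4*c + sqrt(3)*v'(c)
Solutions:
 v(c) = C1 - sqrt(3)*c^4/4 + 2*sqrt(3)*c^2/3 + sqrt(3)*c*k/3


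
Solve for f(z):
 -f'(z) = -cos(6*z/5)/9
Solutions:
 f(z) = C1 + 5*sin(6*z/5)/54


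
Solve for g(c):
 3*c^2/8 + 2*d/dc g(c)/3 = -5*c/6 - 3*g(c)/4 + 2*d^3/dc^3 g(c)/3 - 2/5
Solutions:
 g(c) = C1*exp(-c*(8*18^(1/3)/(sqrt(5793) + 81)^(1/3) + 12^(1/3)*(sqrt(5793) + 81)^(1/3))/24)*sin(2^(1/3)*3^(1/6)*c*(-2^(1/3)*3^(2/3)*(sqrt(5793) + 81)^(1/3)/24 + (sqrt(5793) + 81)^(-1/3))) + C2*exp(-c*(8*18^(1/3)/(sqrt(5793) + 81)^(1/3) + 12^(1/3)*(sqrt(5793) + 81)^(1/3))/24)*cos(2^(1/3)*3^(1/6)*c*(-2^(1/3)*3^(2/3)*(sqrt(5793) + 81)^(1/3)/24 + (sqrt(5793) + 81)^(-1/3))) + C3*exp(c*(8*18^(1/3)/(sqrt(5793) + 81)^(1/3) + 12^(1/3)*(sqrt(5793) + 81)^(1/3))/12) - c^2/2 - 2*c/9 - 136/405


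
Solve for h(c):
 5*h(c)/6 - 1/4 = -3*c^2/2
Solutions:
 h(c) = 3/10 - 9*c^2/5


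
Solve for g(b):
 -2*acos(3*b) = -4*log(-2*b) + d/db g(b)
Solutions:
 g(b) = C1 + 4*b*log(-b) - 2*b*acos(3*b) - 4*b + 4*b*log(2) + 2*sqrt(1 - 9*b^2)/3


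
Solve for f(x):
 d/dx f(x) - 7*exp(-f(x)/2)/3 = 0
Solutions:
 f(x) = 2*log(C1 + 7*x/6)


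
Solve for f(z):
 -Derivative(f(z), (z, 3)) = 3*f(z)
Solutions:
 f(z) = C3*exp(-3^(1/3)*z) + (C1*sin(3^(5/6)*z/2) + C2*cos(3^(5/6)*z/2))*exp(3^(1/3)*z/2)


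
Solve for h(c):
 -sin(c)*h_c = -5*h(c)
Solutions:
 h(c) = C1*sqrt(cos(c) - 1)*(cos(c)^2 - 2*cos(c) + 1)/(sqrt(cos(c) + 1)*(cos(c)^2 + 2*cos(c) + 1))


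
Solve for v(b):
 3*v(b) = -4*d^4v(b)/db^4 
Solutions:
 v(b) = (C1*sin(3^(1/4)*b/2) + C2*cos(3^(1/4)*b/2))*exp(-3^(1/4)*b/2) + (C3*sin(3^(1/4)*b/2) + C4*cos(3^(1/4)*b/2))*exp(3^(1/4)*b/2)


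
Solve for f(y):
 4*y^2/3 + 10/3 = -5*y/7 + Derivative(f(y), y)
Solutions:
 f(y) = C1 + 4*y^3/9 + 5*y^2/14 + 10*y/3


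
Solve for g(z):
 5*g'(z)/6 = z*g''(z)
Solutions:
 g(z) = C1 + C2*z^(11/6)


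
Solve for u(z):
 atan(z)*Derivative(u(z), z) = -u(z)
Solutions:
 u(z) = C1*exp(-Integral(1/atan(z), z))


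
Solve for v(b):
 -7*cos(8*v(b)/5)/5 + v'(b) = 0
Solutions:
 -7*b/5 - 5*log(sin(8*v(b)/5) - 1)/16 + 5*log(sin(8*v(b)/5) + 1)/16 = C1


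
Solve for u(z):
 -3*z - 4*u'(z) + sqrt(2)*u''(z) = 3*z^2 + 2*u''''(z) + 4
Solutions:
 u(z) = C1 + C2*exp(3^(1/3)*z*(sqrt(2)*3^(1/3)/(sqrt(3)*sqrt(108 - sqrt(2))/2 + 9)^(1/3) + 2*(sqrt(3)*sqrt(108 - sqrt(2))/2 + 9)^(1/3))/12)*sin(z*(-3*sqrt(6)/(3*sqrt(3)*sqrt(108 - sqrt(2))/2 + 27)^(1/3) + 2*sqrt(3)*(3*sqrt(3)*sqrt(108 - sqrt(2))/2 + 27)^(1/3))/12) + C3*exp(3^(1/3)*z*(sqrt(2)*3^(1/3)/(sqrt(3)*sqrt(108 - sqrt(2))/2 + 9)^(1/3) + 2*(sqrt(3)*sqrt(108 - sqrt(2))/2 + 9)^(1/3))/12)*cos(z*(-3*sqrt(6)/(3*sqrt(3)*sqrt(108 - sqrt(2))/2 + 27)^(1/3) + 2*sqrt(3)*(3*sqrt(3)*sqrt(108 - sqrt(2))/2 + 27)^(1/3))/12) + C4*exp(-3^(1/3)*z*(sqrt(2)*3^(1/3)/(sqrt(3)*sqrt(108 - sqrt(2))/2 + 9)^(1/3) + 2*(sqrt(3)*sqrt(108 - sqrt(2))/2 + 9)^(1/3))/6) - z^3/4 - 3*z^2/8 - 3*sqrt(2)*z^2/16 - 19*z/16 - 3*sqrt(2)*z/16


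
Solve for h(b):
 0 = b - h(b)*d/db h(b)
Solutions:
 h(b) = -sqrt(C1 + b^2)
 h(b) = sqrt(C1 + b^2)


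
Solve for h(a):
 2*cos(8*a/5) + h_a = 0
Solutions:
 h(a) = C1 - 5*sin(8*a/5)/4


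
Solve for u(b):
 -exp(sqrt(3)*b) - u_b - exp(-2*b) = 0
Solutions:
 u(b) = C1 - sqrt(3)*exp(sqrt(3)*b)/3 + exp(-2*b)/2


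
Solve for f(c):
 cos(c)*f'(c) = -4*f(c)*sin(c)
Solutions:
 f(c) = C1*cos(c)^4


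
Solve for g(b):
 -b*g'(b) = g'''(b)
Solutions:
 g(b) = C1 + Integral(C2*airyai(-b) + C3*airybi(-b), b)


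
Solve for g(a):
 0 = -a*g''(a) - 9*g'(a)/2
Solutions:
 g(a) = C1 + C2/a^(7/2)


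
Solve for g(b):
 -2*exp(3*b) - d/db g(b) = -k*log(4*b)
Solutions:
 g(b) = C1 + b*k*log(b) + b*k*(-1 + 2*log(2)) - 2*exp(3*b)/3


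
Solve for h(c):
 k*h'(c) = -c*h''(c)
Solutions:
 h(c) = C1 + c^(1 - re(k))*(C2*sin(log(c)*Abs(im(k))) + C3*cos(log(c)*im(k)))


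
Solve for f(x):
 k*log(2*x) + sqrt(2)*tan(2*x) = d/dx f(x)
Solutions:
 f(x) = C1 + k*x*(log(x) - 1) + k*x*log(2) - sqrt(2)*log(cos(2*x))/2


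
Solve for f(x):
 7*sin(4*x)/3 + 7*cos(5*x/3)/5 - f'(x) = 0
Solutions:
 f(x) = C1 + 21*sin(5*x/3)/25 - 7*cos(4*x)/12


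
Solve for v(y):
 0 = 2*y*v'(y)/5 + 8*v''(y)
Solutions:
 v(y) = C1 + C2*erf(sqrt(10)*y/20)


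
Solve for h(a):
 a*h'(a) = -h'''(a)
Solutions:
 h(a) = C1 + Integral(C2*airyai(-a) + C3*airybi(-a), a)


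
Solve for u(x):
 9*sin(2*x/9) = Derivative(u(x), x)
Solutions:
 u(x) = C1 - 81*cos(2*x/9)/2


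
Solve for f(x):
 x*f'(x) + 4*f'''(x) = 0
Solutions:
 f(x) = C1 + Integral(C2*airyai(-2^(1/3)*x/2) + C3*airybi(-2^(1/3)*x/2), x)


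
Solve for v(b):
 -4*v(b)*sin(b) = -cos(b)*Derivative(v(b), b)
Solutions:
 v(b) = C1/cos(b)^4


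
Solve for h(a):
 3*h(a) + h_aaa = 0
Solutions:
 h(a) = C3*exp(-3^(1/3)*a) + (C1*sin(3^(5/6)*a/2) + C2*cos(3^(5/6)*a/2))*exp(3^(1/3)*a/2)


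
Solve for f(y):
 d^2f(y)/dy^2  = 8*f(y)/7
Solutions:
 f(y) = C1*exp(-2*sqrt(14)*y/7) + C2*exp(2*sqrt(14)*y/7)


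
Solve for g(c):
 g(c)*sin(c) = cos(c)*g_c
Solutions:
 g(c) = C1/cos(c)


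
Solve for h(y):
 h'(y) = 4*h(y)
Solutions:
 h(y) = C1*exp(4*y)


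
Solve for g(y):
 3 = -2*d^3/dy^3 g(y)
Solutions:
 g(y) = C1 + C2*y + C3*y^2 - y^3/4


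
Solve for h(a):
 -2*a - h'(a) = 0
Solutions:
 h(a) = C1 - a^2


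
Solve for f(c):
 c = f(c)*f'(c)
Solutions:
 f(c) = -sqrt(C1 + c^2)
 f(c) = sqrt(C1 + c^2)


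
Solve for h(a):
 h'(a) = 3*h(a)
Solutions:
 h(a) = C1*exp(3*a)


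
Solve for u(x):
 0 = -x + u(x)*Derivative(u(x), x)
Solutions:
 u(x) = -sqrt(C1 + x^2)
 u(x) = sqrt(C1 + x^2)


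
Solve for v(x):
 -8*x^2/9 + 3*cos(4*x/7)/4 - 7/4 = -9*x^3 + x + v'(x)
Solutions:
 v(x) = C1 + 9*x^4/4 - 8*x^3/27 - x^2/2 - 7*x/4 + 21*sin(4*x/7)/16


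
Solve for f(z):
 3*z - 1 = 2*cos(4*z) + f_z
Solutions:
 f(z) = C1 + 3*z^2/2 - z - sin(4*z)/2


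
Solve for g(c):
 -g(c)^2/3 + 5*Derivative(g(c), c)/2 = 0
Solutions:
 g(c) = -15/(C1 + 2*c)


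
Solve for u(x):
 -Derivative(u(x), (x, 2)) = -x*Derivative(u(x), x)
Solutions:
 u(x) = C1 + C2*erfi(sqrt(2)*x/2)


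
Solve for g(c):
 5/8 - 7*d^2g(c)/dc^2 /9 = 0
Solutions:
 g(c) = C1 + C2*c + 45*c^2/112


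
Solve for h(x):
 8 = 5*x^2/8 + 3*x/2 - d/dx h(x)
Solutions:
 h(x) = C1 + 5*x^3/24 + 3*x^2/4 - 8*x


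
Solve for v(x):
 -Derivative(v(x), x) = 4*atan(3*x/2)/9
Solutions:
 v(x) = C1 - 4*x*atan(3*x/2)/9 + 4*log(9*x^2 + 4)/27


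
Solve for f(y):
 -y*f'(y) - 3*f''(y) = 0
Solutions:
 f(y) = C1 + C2*erf(sqrt(6)*y/6)


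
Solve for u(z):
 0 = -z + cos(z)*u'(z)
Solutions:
 u(z) = C1 + Integral(z/cos(z), z)


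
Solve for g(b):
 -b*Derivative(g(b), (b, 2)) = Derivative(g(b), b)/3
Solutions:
 g(b) = C1 + C2*b^(2/3)


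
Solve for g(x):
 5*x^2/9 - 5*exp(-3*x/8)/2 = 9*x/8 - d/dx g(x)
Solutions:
 g(x) = C1 - 5*x^3/27 + 9*x^2/16 - 20*exp(-3*x/8)/3


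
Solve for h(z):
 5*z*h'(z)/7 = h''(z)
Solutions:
 h(z) = C1 + C2*erfi(sqrt(70)*z/14)


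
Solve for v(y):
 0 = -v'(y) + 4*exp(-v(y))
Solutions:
 v(y) = log(C1 + 4*y)


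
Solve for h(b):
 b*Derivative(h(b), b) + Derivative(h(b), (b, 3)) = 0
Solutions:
 h(b) = C1 + Integral(C2*airyai(-b) + C3*airybi(-b), b)


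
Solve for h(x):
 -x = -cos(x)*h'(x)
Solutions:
 h(x) = C1 + Integral(x/cos(x), x)


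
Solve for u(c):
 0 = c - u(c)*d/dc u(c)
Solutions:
 u(c) = -sqrt(C1 + c^2)
 u(c) = sqrt(C1 + c^2)


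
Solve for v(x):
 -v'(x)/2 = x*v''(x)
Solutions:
 v(x) = C1 + C2*sqrt(x)


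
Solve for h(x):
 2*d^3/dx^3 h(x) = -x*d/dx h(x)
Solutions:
 h(x) = C1 + Integral(C2*airyai(-2^(2/3)*x/2) + C3*airybi(-2^(2/3)*x/2), x)


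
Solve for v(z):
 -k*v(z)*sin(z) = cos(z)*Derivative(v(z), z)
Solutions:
 v(z) = C1*exp(k*log(cos(z)))


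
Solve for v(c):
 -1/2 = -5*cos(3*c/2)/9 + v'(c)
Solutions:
 v(c) = C1 - c/2 + 10*sin(3*c/2)/27


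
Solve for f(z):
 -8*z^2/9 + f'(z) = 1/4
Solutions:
 f(z) = C1 + 8*z^3/27 + z/4


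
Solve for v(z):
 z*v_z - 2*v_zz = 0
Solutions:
 v(z) = C1 + C2*erfi(z/2)


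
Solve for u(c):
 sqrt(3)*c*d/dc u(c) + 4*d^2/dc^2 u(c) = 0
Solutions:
 u(c) = C1 + C2*erf(sqrt(2)*3^(1/4)*c/4)


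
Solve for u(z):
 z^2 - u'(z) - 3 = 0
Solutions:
 u(z) = C1 + z^3/3 - 3*z


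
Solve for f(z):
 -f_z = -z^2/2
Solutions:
 f(z) = C1 + z^3/6


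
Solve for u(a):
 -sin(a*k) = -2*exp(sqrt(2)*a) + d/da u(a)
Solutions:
 u(a) = C1 + sqrt(2)*exp(sqrt(2)*a) + cos(a*k)/k


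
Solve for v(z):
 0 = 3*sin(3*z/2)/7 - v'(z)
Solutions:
 v(z) = C1 - 2*cos(3*z/2)/7


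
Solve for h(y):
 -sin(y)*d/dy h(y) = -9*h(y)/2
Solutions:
 h(y) = C1*(cos(y) - 1)^(1/4)*(cos(y)^2 - 2*cos(y) + 1)/((cos(y) + 1)^(1/4)*(cos(y)^2 + 2*cos(y) + 1))


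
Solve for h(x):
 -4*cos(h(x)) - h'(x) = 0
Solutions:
 h(x) = pi - asin((C1 + exp(8*x))/(C1 - exp(8*x)))
 h(x) = asin((C1 + exp(8*x))/(C1 - exp(8*x)))


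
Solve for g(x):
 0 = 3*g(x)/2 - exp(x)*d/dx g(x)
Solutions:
 g(x) = C1*exp(-3*exp(-x)/2)


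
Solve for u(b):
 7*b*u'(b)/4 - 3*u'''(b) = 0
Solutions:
 u(b) = C1 + Integral(C2*airyai(126^(1/3)*b/6) + C3*airybi(126^(1/3)*b/6), b)


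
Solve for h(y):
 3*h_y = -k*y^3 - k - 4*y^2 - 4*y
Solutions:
 h(y) = C1 - k*y^4/12 - k*y/3 - 4*y^3/9 - 2*y^2/3


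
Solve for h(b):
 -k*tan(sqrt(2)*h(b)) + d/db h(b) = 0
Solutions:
 h(b) = sqrt(2)*(pi - asin(C1*exp(sqrt(2)*b*k)))/2
 h(b) = sqrt(2)*asin(C1*exp(sqrt(2)*b*k))/2


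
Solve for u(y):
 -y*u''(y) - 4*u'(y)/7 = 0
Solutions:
 u(y) = C1 + C2*y^(3/7)


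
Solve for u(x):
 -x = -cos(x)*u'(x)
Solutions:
 u(x) = C1 + Integral(x/cos(x), x)


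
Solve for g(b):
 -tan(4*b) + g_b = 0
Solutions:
 g(b) = C1 - log(cos(4*b))/4


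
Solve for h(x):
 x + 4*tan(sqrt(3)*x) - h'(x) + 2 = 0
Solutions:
 h(x) = C1 + x^2/2 + 2*x - 4*sqrt(3)*log(cos(sqrt(3)*x))/3


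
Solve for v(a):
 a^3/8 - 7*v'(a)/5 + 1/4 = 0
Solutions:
 v(a) = C1 + 5*a^4/224 + 5*a/28


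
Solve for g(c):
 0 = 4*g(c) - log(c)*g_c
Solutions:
 g(c) = C1*exp(4*li(c))


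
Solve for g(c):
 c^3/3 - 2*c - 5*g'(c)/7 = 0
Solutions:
 g(c) = C1 + 7*c^4/60 - 7*c^2/5


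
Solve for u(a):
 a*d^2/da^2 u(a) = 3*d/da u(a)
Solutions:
 u(a) = C1 + C2*a^4


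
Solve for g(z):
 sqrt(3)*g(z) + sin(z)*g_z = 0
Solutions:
 g(z) = C1*(cos(z) + 1)^(sqrt(3)/2)/(cos(z) - 1)^(sqrt(3)/2)


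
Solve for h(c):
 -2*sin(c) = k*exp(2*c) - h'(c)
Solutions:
 h(c) = C1 + k*exp(2*c)/2 - 2*cos(c)


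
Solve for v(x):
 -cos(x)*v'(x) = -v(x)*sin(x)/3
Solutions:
 v(x) = C1/cos(x)^(1/3)


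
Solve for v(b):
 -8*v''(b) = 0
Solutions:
 v(b) = C1 + C2*b


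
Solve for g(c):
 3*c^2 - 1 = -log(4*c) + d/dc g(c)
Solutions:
 g(c) = C1 + c^3 + c*log(c) - 2*c + c*log(4)


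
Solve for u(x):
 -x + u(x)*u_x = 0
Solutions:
 u(x) = -sqrt(C1 + x^2)
 u(x) = sqrt(C1 + x^2)


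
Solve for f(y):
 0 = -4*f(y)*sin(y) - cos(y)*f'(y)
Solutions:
 f(y) = C1*cos(y)^4


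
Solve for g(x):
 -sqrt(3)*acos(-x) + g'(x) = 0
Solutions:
 g(x) = C1 + sqrt(3)*(x*acos(-x) + sqrt(1 - x^2))


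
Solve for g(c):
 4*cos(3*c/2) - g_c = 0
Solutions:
 g(c) = C1 + 8*sin(3*c/2)/3


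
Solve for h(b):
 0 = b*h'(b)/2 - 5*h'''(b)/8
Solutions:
 h(b) = C1 + Integral(C2*airyai(10^(2/3)*b/5) + C3*airybi(10^(2/3)*b/5), b)


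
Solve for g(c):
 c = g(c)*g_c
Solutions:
 g(c) = -sqrt(C1 + c^2)
 g(c) = sqrt(C1 + c^2)


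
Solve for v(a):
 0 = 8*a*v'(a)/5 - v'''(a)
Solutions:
 v(a) = C1 + Integral(C2*airyai(2*5^(2/3)*a/5) + C3*airybi(2*5^(2/3)*a/5), a)


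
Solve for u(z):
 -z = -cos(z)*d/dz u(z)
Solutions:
 u(z) = C1 + Integral(z/cos(z), z)


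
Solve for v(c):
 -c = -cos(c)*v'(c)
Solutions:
 v(c) = C1 + Integral(c/cos(c), c)


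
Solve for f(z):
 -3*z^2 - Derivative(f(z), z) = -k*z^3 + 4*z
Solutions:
 f(z) = C1 + k*z^4/4 - z^3 - 2*z^2


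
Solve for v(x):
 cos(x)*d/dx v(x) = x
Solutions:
 v(x) = C1 + Integral(x/cos(x), x)


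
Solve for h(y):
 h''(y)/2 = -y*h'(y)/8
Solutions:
 h(y) = C1 + C2*erf(sqrt(2)*y/4)


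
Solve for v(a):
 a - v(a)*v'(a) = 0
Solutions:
 v(a) = -sqrt(C1 + a^2)
 v(a) = sqrt(C1 + a^2)


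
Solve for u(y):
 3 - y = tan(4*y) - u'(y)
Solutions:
 u(y) = C1 + y^2/2 - 3*y - log(cos(4*y))/4


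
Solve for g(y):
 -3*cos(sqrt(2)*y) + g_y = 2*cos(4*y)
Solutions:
 g(y) = C1 + sin(4*y)/2 + 3*sqrt(2)*sin(sqrt(2)*y)/2


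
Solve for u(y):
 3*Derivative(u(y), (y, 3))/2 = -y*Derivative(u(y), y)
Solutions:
 u(y) = C1 + Integral(C2*airyai(-2^(1/3)*3^(2/3)*y/3) + C3*airybi(-2^(1/3)*3^(2/3)*y/3), y)


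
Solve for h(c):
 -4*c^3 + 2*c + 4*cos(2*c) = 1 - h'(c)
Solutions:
 h(c) = C1 + c^4 - c^2 + c - 2*sin(2*c)


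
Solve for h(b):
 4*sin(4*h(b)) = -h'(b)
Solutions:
 h(b) = -acos((-C1 - exp(32*b))/(C1 - exp(32*b)))/4 + pi/2
 h(b) = acos((-C1 - exp(32*b))/(C1 - exp(32*b)))/4


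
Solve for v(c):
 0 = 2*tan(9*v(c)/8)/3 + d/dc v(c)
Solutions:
 v(c) = -8*asin(C1*exp(-3*c/4))/9 + 8*pi/9
 v(c) = 8*asin(C1*exp(-3*c/4))/9


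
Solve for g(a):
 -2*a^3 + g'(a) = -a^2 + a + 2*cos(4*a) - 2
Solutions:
 g(a) = C1 + a^4/2 - a^3/3 + a^2/2 - 2*a + sin(4*a)/2


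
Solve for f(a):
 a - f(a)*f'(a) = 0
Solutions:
 f(a) = -sqrt(C1 + a^2)
 f(a) = sqrt(C1 + a^2)


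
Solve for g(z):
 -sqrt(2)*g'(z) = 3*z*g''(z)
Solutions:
 g(z) = C1 + C2*z^(1 - sqrt(2)/3)


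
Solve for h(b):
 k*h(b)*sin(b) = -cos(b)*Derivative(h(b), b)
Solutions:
 h(b) = C1*exp(k*log(cos(b)))


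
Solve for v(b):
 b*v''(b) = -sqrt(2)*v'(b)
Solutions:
 v(b) = C1 + C2*b^(1 - sqrt(2))


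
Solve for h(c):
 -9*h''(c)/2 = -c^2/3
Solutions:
 h(c) = C1 + C2*c + c^4/162


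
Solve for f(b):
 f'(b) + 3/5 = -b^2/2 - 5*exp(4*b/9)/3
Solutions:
 f(b) = C1 - b^3/6 - 3*b/5 - 15*exp(4*b/9)/4


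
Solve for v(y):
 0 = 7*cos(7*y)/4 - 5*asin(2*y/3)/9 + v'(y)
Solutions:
 v(y) = C1 + 5*y*asin(2*y/3)/9 + 5*sqrt(9 - 4*y^2)/18 - sin(7*y)/4


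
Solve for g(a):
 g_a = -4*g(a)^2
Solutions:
 g(a) = 1/(C1 + 4*a)


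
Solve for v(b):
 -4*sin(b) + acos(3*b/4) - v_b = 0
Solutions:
 v(b) = C1 + b*acos(3*b/4) - sqrt(16 - 9*b^2)/3 + 4*cos(b)


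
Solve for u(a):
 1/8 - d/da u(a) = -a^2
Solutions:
 u(a) = C1 + a^3/3 + a/8


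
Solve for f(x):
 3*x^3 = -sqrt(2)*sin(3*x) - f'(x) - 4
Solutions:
 f(x) = C1 - 3*x^4/4 - 4*x + sqrt(2)*cos(3*x)/3


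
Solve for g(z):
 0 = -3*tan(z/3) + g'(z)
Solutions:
 g(z) = C1 - 9*log(cos(z/3))


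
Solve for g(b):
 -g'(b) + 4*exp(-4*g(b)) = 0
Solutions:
 g(b) = log(-I*(C1 + 16*b)^(1/4))
 g(b) = log(I*(C1 + 16*b)^(1/4))
 g(b) = log(-(C1 + 16*b)^(1/4))
 g(b) = log(C1 + 16*b)/4


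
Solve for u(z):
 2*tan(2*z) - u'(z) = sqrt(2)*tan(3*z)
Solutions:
 u(z) = C1 - log(cos(2*z)) + sqrt(2)*log(cos(3*z))/3


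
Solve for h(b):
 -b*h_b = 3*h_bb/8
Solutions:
 h(b) = C1 + C2*erf(2*sqrt(3)*b/3)


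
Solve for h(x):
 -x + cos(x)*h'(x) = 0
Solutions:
 h(x) = C1 + Integral(x/cos(x), x)


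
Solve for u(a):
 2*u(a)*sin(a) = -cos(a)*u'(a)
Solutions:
 u(a) = C1*cos(a)^2


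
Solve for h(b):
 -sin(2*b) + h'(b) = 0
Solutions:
 h(b) = C1 - cos(2*b)/2


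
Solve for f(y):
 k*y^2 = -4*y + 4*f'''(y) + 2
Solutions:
 f(y) = C1 + C2*y + C3*y^2 + k*y^5/240 + y^4/24 - y^3/12


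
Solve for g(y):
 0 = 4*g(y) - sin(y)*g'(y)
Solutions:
 g(y) = C1*(cos(y)^2 - 2*cos(y) + 1)/(cos(y)^2 + 2*cos(y) + 1)


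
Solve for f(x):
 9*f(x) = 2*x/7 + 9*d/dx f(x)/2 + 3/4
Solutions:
 f(x) = C1*exp(2*x) + 2*x/63 + 25/252


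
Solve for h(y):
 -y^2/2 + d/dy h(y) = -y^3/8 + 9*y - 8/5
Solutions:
 h(y) = C1 - y^4/32 + y^3/6 + 9*y^2/2 - 8*y/5


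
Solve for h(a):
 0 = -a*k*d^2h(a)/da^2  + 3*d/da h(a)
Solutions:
 h(a) = C1 + a^(((re(k) + 3)*re(k) + im(k)^2)/(re(k)^2 + im(k)^2))*(C2*sin(3*log(a)*Abs(im(k))/(re(k)^2 + im(k)^2)) + C3*cos(3*log(a)*im(k)/(re(k)^2 + im(k)^2)))


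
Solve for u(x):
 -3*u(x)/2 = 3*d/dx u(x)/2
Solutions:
 u(x) = C1*exp(-x)


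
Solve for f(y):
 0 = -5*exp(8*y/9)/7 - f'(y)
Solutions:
 f(y) = C1 - 45*exp(8*y/9)/56


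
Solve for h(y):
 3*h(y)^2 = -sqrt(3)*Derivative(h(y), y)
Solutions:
 h(y) = 1/(C1 + sqrt(3)*y)


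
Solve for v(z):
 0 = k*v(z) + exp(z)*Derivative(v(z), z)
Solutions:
 v(z) = C1*exp(k*exp(-z))


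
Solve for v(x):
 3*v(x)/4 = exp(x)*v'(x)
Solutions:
 v(x) = C1*exp(-3*exp(-x)/4)


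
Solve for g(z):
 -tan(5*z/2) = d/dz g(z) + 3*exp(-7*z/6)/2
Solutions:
 g(z) = C1 - log(tan(5*z/2)^2 + 1)/5 + 9*exp(-7*z/6)/7


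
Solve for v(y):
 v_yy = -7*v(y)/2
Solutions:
 v(y) = C1*sin(sqrt(14)*y/2) + C2*cos(sqrt(14)*y/2)


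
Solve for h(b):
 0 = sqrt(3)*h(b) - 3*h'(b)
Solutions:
 h(b) = C1*exp(sqrt(3)*b/3)


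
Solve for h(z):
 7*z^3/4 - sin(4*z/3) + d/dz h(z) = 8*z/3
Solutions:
 h(z) = C1 - 7*z^4/16 + 4*z^2/3 - 3*cos(4*z/3)/4


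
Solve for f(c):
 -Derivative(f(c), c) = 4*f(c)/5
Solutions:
 f(c) = C1*exp(-4*c/5)


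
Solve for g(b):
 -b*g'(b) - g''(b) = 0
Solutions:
 g(b) = C1 + C2*erf(sqrt(2)*b/2)


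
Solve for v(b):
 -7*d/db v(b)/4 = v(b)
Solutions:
 v(b) = C1*exp(-4*b/7)


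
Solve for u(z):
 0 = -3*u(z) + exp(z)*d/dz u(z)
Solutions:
 u(z) = C1*exp(-3*exp(-z))


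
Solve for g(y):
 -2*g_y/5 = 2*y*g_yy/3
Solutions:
 g(y) = C1 + C2*y^(2/5)


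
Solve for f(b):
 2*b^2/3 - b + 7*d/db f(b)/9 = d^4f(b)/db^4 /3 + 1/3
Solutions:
 f(b) = C1 + C4*exp(3^(2/3)*7^(1/3)*b/3) - 2*b^3/7 + 9*b^2/14 + 3*b/7 + (C2*sin(3^(1/6)*7^(1/3)*b/2) + C3*cos(3^(1/6)*7^(1/3)*b/2))*exp(-3^(2/3)*7^(1/3)*b/6)


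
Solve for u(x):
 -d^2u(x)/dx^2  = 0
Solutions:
 u(x) = C1 + C2*x


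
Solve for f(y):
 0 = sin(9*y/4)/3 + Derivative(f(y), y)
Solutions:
 f(y) = C1 + 4*cos(9*y/4)/27


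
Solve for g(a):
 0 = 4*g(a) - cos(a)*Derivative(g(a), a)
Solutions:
 g(a) = C1*(sin(a)^2 + 2*sin(a) + 1)/(sin(a)^2 - 2*sin(a) + 1)


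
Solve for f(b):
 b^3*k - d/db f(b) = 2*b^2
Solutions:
 f(b) = C1 + b^4*k/4 - 2*b^3/3


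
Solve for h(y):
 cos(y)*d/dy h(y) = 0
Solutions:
 h(y) = C1


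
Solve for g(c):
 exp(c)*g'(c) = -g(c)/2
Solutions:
 g(c) = C1*exp(exp(-c)/2)


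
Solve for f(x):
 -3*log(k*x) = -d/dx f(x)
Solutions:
 f(x) = C1 + 3*x*log(k*x) - 3*x


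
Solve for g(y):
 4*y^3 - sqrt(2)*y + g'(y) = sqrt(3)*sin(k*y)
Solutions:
 g(y) = C1 - y^4 + sqrt(2)*y^2/2 - sqrt(3)*cos(k*y)/k


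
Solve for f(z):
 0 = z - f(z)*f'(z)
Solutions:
 f(z) = -sqrt(C1 + z^2)
 f(z) = sqrt(C1 + z^2)


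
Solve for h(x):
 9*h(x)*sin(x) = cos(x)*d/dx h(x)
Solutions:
 h(x) = C1/cos(x)^9


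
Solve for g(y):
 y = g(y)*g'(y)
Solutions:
 g(y) = -sqrt(C1 + y^2)
 g(y) = sqrt(C1 + y^2)


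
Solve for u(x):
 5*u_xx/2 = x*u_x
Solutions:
 u(x) = C1 + C2*erfi(sqrt(5)*x/5)


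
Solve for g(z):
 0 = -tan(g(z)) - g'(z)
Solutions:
 g(z) = pi - asin(C1*exp(-z))
 g(z) = asin(C1*exp(-z))


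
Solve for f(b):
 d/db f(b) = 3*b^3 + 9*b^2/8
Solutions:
 f(b) = C1 + 3*b^4/4 + 3*b^3/8


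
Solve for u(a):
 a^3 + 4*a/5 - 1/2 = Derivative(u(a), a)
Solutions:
 u(a) = C1 + a^4/4 + 2*a^2/5 - a/2


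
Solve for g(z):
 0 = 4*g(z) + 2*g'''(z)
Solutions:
 g(z) = C3*exp(-2^(1/3)*z) + (C1*sin(2^(1/3)*sqrt(3)*z/2) + C2*cos(2^(1/3)*sqrt(3)*z/2))*exp(2^(1/3)*z/2)


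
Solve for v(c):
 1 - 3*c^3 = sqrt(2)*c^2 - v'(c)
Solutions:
 v(c) = C1 + 3*c^4/4 + sqrt(2)*c^3/3 - c


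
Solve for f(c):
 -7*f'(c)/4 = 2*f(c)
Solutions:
 f(c) = C1*exp(-8*c/7)


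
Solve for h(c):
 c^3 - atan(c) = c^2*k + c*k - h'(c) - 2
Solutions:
 h(c) = C1 - c^4/4 + c^3*k/3 + c^2*k/2 + c*atan(c) - 2*c - log(c^2 + 1)/2


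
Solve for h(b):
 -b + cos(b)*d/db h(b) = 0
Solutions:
 h(b) = C1 + Integral(b/cos(b), b)


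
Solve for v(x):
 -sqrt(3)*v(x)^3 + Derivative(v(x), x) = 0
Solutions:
 v(x) = -sqrt(2)*sqrt(-1/(C1 + sqrt(3)*x))/2
 v(x) = sqrt(2)*sqrt(-1/(C1 + sqrt(3)*x))/2


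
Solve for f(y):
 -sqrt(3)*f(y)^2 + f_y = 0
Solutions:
 f(y) = -1/(C1 + sqrt(3)*y)


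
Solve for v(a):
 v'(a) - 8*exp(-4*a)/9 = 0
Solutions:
 v(a) = C1 - 2*exp(-4*a)/9


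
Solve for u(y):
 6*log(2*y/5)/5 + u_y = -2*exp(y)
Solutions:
 u(y) = C1 - 6*y*log(y)/5 + 6*y*(-log(2) + 1 + log(5))/5 - 2*exp(y)


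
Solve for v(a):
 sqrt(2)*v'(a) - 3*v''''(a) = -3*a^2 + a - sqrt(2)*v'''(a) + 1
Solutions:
 v(a) = C1 + C2*exp(a*(-2^(2/3)*(9*sqrt(1506) + 247*sqrt(2))^(1/3) - 4*2^(1/3)/(9*sqrt(1506) + 247*sqrt(2))^(1/3) + 4*sqrt(2))/36)*sin(2^(1/3)*sqrt(3)*a*(-2^(1/3)*(9*sqrt(1506) + 247*sqrt(2))^(1/3) + 4/(9*sqrt(1506) + 247*sqrt(2))^(1/3))/36) + C3*exp(a*(-2^(2/3)*(9*sqrt(1506) + 247*sqrt(2))^(1/3) - 4*2^(1/3)/(9*sqrt(1506) + 247*sqrt(2))^(1/3) + 4*sqrt(2))/36)*cos(2^(1/3)*sqrt(3)*a*(-2^(1/3)*(9*sqrt(1506) + 247*sqrt(2))^(1/3) + 4/(9*sqrt(1506) + 247*sqrt(2))^(1/3))/36) + C4*exp(a*(4*2^(1/3)/(9*sqrt(1506) + 247*sqrt(2))^(1/3) + 2*sqrt(2) + 2^(2/3)*(9*sqrt(1506) + 247*sqrt(2))^(1/3))/18) - sqrt(2)*a^3/2 + sqrt(2)*a^2/4 + 7*sqrt(2)*a/2


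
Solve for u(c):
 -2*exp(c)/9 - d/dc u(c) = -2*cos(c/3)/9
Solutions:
 u(c) = C1 - 2*exp(c)/9 + 2*sin(c/3)/3


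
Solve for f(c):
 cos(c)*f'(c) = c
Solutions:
 f(c) = C1 + Integral(c/cos(c), c)


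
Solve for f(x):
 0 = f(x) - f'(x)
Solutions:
 f(x) = C1*exp(x)


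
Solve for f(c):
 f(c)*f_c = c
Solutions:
 f(c) = -sqrt(C1 + c^2)
 f(c) = sqrt(C1 + c^2)


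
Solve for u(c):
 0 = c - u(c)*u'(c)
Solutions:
 u(c) = -sqrt(C1 + c^2)
 u(c) = sqrt(C1 + c^2)


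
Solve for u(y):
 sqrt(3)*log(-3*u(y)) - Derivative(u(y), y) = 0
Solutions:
 -sqrt(3)*Integral(1/(log(-_y) + log(3)), (_y, u(y)))/3 = C1 - y


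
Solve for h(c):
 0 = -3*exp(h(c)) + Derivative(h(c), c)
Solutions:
 h(c) = log(-1/(C1 + 3*c))


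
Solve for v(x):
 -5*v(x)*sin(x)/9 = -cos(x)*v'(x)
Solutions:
 v(x) = C1/cos(x)^(5/9)


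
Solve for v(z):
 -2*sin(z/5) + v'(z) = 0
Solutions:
 v(z) = C1 - 10*cos(z/5)


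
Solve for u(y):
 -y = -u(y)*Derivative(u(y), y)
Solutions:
 u(y) = -sqrt(C1 + y^2)
 u(y) = sqrt(C1 + y^2)


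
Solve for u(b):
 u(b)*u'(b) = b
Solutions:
 u(b) = -sqrt(C1 + b^2)
 u(b) = sqrt(C1 + b^2)


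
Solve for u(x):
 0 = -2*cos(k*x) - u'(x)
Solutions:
 u(x) = C1 - 2*sin(k*x)/k


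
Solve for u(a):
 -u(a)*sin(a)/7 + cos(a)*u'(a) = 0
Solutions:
 u(a) = C1/cos(a)^(1/7)


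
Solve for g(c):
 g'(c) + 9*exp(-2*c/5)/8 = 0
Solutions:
 g(c) = C1 + 45*exp(-2*c/5)/16


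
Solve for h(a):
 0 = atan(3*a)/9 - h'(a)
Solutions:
 h(a) = C1 + a*atan(3*a)/9 - log(9*a^2 + 1)/54


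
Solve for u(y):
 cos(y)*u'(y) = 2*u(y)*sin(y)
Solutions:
 u(y) = C1/cos(y)^2


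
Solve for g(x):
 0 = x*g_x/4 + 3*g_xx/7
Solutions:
 g(x) = C1 + C2*erf(sqrt(42)*x/12)


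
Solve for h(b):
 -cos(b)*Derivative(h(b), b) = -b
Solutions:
 h(b) = C1 + Integral(b/cos(b), b)


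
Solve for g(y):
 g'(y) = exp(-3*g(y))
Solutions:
 g(y) = log(C1 + 3*y)/3
 g(y) = log((-3^(1/3) - 3^(5/6)*I)*(C1 + y)^(1/3)/2)
 g(y) = log((-3^(1/3) + 3^(5/6)*I)*(C1 + y)^(1/3)/2)


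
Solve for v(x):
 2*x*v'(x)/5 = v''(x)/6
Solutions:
 v(x) = C1 + C2*erfi(sqrt(30)*x/5)


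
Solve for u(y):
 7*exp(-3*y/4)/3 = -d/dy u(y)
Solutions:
 u(y) = C1 + 28*exp(-3*y/4)/9


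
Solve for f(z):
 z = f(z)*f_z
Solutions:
 f(z) = -sqrt(C1 + z^2)
 f(z) = sqrt(C1 + z^2)


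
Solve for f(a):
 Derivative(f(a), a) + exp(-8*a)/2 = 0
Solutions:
 f(a) = C1 + exp(-8*a)/16


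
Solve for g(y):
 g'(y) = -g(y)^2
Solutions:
 g(y) = 1/(C1 + y)


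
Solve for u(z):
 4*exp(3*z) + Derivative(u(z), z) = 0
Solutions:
 u(z) = C1 - 4*exp(3*z)/3


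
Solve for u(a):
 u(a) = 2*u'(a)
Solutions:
 u(a) = C1*exp(a/2)


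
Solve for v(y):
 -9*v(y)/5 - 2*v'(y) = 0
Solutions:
 v(y) = C1*exp(-9*y/10)


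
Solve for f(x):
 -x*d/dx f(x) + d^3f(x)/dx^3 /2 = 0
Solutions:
 f(x) = C1 + Integral(C2*airyai(2^(1/3)*x) + C3*airybi(2^(1/3)*x), x)


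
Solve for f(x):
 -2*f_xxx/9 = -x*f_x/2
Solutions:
 f(x) = C1 + Integral(C2*airyai(2^(1/3)*3^(2/3)*x/2) + C3*airybi(2^(1/3)*3^(2/3)*x/2), x)


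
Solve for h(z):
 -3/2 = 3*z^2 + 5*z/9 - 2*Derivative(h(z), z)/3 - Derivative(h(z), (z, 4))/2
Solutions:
 h(z) = C1 + C4*exp(-6^(2/3)*z/3) + 3*z^3/2 + 5*z^2/12 + 9*z/4 + (C2*sin(2^(2/3)*3^(1/6)*z/2) + C3*cos(2^(2/3)*3^(1/6)*z/2))*exp(6^(2/3)*z/6)


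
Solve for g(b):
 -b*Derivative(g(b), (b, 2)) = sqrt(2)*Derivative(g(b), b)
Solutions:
 g(b) = C1 + C2*b^(1 - sqrt(2))


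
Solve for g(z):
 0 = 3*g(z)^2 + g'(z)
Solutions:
 g(z) = 1/(C1 + 3*z)


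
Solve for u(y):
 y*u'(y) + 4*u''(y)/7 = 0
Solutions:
 u(y) = C1 + C2*erf(sqrt(14)*y/4)


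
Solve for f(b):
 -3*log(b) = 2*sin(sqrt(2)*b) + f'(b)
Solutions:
 f(b) = C1 - 3*b*log(b) + 3*b + sqrt(2)*cos(sqrt(2)*b)


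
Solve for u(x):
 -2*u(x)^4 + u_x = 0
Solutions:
 u(x) = (-1/(C1 + 6*x))^(1/3)
 u(x) = (-1/(C1 + 2*x))^(1/3)*(-3^(2/3) - 3*3^(1/6)*I)/6
 u(x) = (-1/(C1 + 2*x))^(1/3)*(-3^(2/3) + 3*3^(1/6)*I)/6


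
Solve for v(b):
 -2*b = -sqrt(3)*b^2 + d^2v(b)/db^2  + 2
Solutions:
 v(b) = C1 + C2*b + sqrt(3)*b^4/12 - b^3/3 - b^2


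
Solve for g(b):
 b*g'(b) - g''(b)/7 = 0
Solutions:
 g(b) = C1 + C2*erfi(sqrt(14)*b/2)


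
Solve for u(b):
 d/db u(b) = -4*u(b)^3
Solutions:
 u(b) = -sqrt(2)*sqrt(-1/(C1 - 4*b))/2
 u(b) = sqrt(2)*sqrt(-1/(C1 - 4*b))/2


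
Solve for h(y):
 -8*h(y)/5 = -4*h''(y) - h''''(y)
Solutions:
 h(y) = C1*exp(-y*sqrt(-2 + 2*sqrt(35)/5)) + C2*exp(y*sqrt(-2 + 2*sqrt(35)/5)) + C3*sin(y*sqrt(2 + 2*sqrt(35)/5)) + C4*cos(y*sqrt(2 + 2*sqrt(35)/5))


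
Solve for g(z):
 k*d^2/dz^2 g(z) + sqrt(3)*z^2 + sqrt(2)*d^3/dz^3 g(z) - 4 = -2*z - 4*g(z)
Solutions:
 g(z) = C1*exp(-z*(2^(5/6)*k^2/(2*(k^3/4 + sqrt(-k^6 + (k^3 + 108)^2)/4 + 27)^(1/3)) + sqrt(2)*k + 2*2^(1/6)*(k^3/4 + sqrt(-k^6 + (k^3 + 108)^2)/4 + 27)^(1/3))/6) + C2*exp(z*(-2^(5/6)*k^2/((-1 + sqrt(3)*I)*(k^3/4 + sqrt(-k^6 + (k^3 + 108)^2)/4 + 27)^(1/3)) - sqrt(2)*k + 2^(1/6)*(k^3/4 + sqrt(-k^6 + (k^3 + 108)^2)/4 + 27)^(1/3) - 2^(1/6)*sqrt(3)*I*(k^3/4 + sqrt(-k^6 + (k^3 + 108)^2)/4 + 27)^(1/3))/6) + C3*exp(z*(2^(5/6)*k^2/((1 + sqrt(3)*I)*(k^3/4 + sqrt(-k^6 + (k^3 + 108)^2)/4 + 27)^(1/3)) - sqrt(2)*k + 2^(1/6)*(k^3/4 + sqrt(-k^6 + (k^3 + 108)^2)/4 + 27)^(1/3) + 2^(1/6)*sqrt(3)*I*(k^3/4 + sqrt(-k^6 + (k^3 + 108)^2)/4 + 27)^(1/3))/6) + sqrt(3)*k/8 - sqrt(3)*z^2/4 - z/2 + 1


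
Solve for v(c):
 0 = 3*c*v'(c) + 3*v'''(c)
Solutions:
 v(c) = C1 + Integral(C2*airyai(-c) + C3*airybi(-c), c)


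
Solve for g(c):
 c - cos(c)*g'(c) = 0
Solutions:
 g(c) = C1 + Integral(c/cos(c), c)


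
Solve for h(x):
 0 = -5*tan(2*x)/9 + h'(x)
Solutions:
 h(x) = C1 - 5*log(cos(2*x))/18


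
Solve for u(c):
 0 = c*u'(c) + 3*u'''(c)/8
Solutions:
 u(c) = C1 + Integral(C2*airyai(-2*3^(2/3)*c/3) + C3*airybi(-2*3^(2/3)*c/3), c)


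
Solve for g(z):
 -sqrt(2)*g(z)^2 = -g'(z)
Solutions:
 g(z) = -1/(C1 + sqrt(2)*z)


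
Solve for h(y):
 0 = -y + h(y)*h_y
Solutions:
 h(y) = -sqrt(C1 + y^2)
 h(y) = sqrt(C1 + y^2)


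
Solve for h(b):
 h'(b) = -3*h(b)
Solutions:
 h(b) = C1*exp(-3*b)


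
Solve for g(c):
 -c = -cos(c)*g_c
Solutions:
 g(c) = C1 + Integral(c/cos(c), c)


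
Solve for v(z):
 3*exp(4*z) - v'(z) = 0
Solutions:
 v(z) = C1 + 3*exp(4*z)/4


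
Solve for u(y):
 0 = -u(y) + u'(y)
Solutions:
 u(y) = C1*exp(y)


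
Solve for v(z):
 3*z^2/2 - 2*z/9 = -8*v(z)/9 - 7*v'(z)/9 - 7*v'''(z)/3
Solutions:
 v(z) = C1*exp(7^(1/3)*z*(-7/(36 + sqrt(1345))^(1/3) + 7^(1/3)*(36 + sqrt(1345))^(1/3))/42)*sin(sqrt(3)*7^(1/3)*z*(7/(36 + sqrt(1345))^(1/3) + 7^(1/3)*(36 + sqrt(1345))^(1/3))/42) + C2*exp(7^(1/3)*z*(-7/(36 + sqrt(1345))^(1/3) + 7^(1/3)*(36 + sqrt(1345))^(1/3))/42)*cos(sqrt(3)*7^(1/3)*z*(7/(36 + sqrt(1345))^(1/3) + 7^(1/3)*(36 + sqrt(1345))^(1/3))/42) + C3*exp(-7^(1/3)*z*(-7/(36 + sqrt(1345))^(1/3) + 7^(1/3)*(36 + sqrt(1345))^(1/3))/21) - 27*z^2/16 + 205*z/64 - 1435/512


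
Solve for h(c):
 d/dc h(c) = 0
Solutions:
 h(c) = C1


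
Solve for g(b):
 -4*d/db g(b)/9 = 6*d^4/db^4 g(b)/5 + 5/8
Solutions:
 g(b) = C1 + C4*exp(-10^(1/3)*b/3) - 45*b/32 + (C2*sin(10^(1/3)*sqrt(3)*b/6) + C3*cos(10^(1/3)*sqrt(3)*b/6))*exp(10^(1/3)*b/6)


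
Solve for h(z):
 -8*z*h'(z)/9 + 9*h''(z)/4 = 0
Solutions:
 h(z) = C1 + C2*erfi(4*z/9)


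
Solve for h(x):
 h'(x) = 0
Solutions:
 h(x) = C1


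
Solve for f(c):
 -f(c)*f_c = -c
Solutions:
 f(c) = -sqrt(C1 + c^2)
 f(c) = sqrt(C1 + c^2)


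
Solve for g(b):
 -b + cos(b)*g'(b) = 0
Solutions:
 g(b) = C1 + Integral(b/cos(b), b)


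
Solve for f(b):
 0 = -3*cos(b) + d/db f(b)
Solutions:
 f(b) = C1 + 3*sin(b)


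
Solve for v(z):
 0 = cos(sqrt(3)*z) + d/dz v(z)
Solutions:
 v(z) = C1 - sqrt(3)*sin(sqrt(3)*z)/3


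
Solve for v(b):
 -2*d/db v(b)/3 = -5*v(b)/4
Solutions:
 v(b) = C1*exp(15*b/8)


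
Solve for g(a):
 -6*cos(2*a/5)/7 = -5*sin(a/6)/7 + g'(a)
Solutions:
 g(a) = C1 - 15*sin(2*a/5)/7 - 30*cos(a/6)/7


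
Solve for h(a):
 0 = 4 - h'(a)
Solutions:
 h(a) = C1 + 4*a


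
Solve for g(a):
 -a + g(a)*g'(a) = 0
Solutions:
 g(a) = -sqrt(C1 + a^2)
 g(a) = sqrt(C1 + a^2)


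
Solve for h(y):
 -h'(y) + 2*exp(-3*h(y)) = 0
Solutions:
 h(y) = log(C1 + 6*y)/3
 h(y) = log((-3^(1/3) - 3^(5/6)*I)*(C1 + 2*y)^(1/3)/2)
 h(y) = log((-3^(1/3) + 3^(5/6)*I)*(C1 + 2*y)^(1/3)/2)


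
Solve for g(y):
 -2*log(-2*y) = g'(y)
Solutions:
 g(y) = C1 - 2*y*log(-y) + 2*y*(1 - log(2))


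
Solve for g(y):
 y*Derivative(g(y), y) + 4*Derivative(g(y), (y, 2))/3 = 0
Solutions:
 g(y) = C1 + C2*erf(sqrt(6)*y/4)


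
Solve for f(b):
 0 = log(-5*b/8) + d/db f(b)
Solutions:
 f(b) = C1 - b*log(-b) + b*(-log(5) + 1 + 3*log(2))


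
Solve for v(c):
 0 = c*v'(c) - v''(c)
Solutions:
 v(c) = C1 + C2*erfi(sqrt(2)*c/2)


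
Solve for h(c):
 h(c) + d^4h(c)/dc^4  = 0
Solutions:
 h(c) = (C1*sin(sqrt(2)*c/2) + C2*cos(sqrt(2)*c/2))*exp(-sqrt(2)*c/2) + (C3*sin(sqrt(2)*c/2) + C4*cos(sqrt(2)*c/2))*exp(sqrt(2)*c/2)


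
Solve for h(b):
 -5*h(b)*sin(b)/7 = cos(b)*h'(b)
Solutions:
 h(b) = C1*cos(b)^(5/7)


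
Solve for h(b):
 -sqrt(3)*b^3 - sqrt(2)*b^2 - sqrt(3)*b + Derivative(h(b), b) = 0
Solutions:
 h(b) = C1 + sqrt(3)*b^4/4 + sqrt(2)*b^3/3 + sqrt(3)*b^2/2


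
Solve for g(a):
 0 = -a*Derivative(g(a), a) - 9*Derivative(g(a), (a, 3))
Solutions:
 g(a) = C1 + Integral(C2*airyai(-3^(1/3)*a/3) + C3*airybi(-3^(1/3)*a/3), a)


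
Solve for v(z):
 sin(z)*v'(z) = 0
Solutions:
 v(z) = C1


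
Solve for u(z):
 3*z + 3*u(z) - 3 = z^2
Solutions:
 u(z) = z^2/3 - z + 1


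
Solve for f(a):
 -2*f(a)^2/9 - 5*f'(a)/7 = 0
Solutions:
 f(a) = 45/(C1 + 14*a)


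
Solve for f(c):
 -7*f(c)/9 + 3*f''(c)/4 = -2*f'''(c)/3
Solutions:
 f(c) = C1*exp(-c*(27*3^(1/3)/(16*sqrt(2569) + 815)^(1/3) + 18 + 3^(2/3)*(16*sqrt(2569) + 815)^(1/3))/48)*sin(3^(1/6)*c*(-(16*sqrt(2569) + 815)^(1/3) + 9*3^(2/3)/(16*sqrt(2569) + 815)^(1/3))/16) + C2*exp(-c*(27*3^(1/3)/(16*sqrt(2569) + 815)^(1/3) + 18 + 3^(2/3)*(16*sqrt(2569) + 815)^(1/3))/48)*cos(3^(1/6)*c*(-(16*sqrt(2569) + 815)^(1/3) + 9*3^(2/3)/(16*sqrt(2569) + 815)^(1/3))/16) + C3*exp(c*(-9 + 27*3^(1/3)/(16*sqrt(2569) + 815)^(1/3) + 3^(2/3)*(16*sqrt(2569) + 815)^(1/3))/24)


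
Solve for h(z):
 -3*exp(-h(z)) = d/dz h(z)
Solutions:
 h(z) = log(C1 - 3*z)


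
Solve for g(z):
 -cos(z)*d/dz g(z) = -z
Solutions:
 g(z) = C1 + Integral(z/cos(z), z)


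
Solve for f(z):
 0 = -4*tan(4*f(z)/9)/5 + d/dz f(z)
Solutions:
 f(z) = -9*asin(C1*exp(16*z/45))/4 + 9*pi/4
 f(z) = 9*asin(C1*exp(16*z/45))/4


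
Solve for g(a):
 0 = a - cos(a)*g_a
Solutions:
 g(a) = C1 + Integral(a/cos(a), a)


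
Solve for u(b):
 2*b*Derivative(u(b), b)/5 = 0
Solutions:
 u(b) = C1


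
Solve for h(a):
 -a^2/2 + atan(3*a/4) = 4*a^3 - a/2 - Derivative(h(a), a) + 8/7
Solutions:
 h(a) = C1 + a^4 + a^3/6 - a^2/4 - a*atan(3*a/4) + 8*a/7 + 2*log(9*a^2 + 16)/3


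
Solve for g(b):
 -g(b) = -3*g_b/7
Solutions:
 g(b) = C1*exp(7*b/3)


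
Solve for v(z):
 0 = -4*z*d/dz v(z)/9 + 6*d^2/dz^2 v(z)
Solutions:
 v(z) = C1 + C2*erfi(sqrt(3)*z/9)


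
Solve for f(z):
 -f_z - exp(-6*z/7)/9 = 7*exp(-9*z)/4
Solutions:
 f(z) = C1 + 7*exp(-9*z)/36 + 7*exp(-6*z/7)/54


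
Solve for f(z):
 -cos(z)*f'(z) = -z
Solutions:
 f(z) = C1 + Integral(z/cos(z), z)


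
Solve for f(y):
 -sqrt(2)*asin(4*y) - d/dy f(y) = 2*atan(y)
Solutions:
 f(y) = C1 - 2*y*atan(y) - sqrt(2)*(y*asin(4*y) + sqrt(1 - 16*y^2)/4) + log(y^2 + 1)


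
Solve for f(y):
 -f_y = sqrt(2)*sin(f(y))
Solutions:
 f(y) = -acos((-C1 - exp(2*sqrt(2)*y))/(C1 - exp(2*sqrt(2)*y))) + 2*pi
 f(y) = acos((-C1 - exp(2*sqrt(2)*y))/(C1 - exp(2*sqrt(2)*y)))


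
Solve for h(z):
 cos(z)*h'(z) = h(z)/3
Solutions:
 h(z) = C1*(sin(z) + 1)^(1/6)/(sin(z) - 1)^(1/6)


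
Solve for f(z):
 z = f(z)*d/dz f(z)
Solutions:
 f(z) = -sqrt(C1 + z^2)
 f(z) = sqrt(C1 + z^2)


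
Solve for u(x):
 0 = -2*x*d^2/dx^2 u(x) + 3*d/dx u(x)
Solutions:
 u(x) = C1 + C2*x^(5/2)


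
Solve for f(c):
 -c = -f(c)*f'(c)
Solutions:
 f(c) = -sqrt(C1 + c^2)
 f(c) = sqrt(C1 + c^2)


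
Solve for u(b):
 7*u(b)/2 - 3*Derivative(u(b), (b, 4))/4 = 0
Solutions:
 u(b) = C1*exp(-14^(1/4)*3^(3/4)*b/3) + C2*exp(14^(1/4)*3^(3/4)*b/3) + C3*sin(14^(1/4)*3^(3/4)*b/3) + C4*cos(14^(1/4)*3^(3/4)*b/3)


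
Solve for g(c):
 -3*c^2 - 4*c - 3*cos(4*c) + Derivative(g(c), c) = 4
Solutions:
 g(c) = C1 + c^3 + 2*c^2 + 4*c + 3*sin(4*c)/4


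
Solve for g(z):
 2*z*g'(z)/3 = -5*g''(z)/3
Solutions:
 g(z) = C1 + C2*erf(sqrt(5)*z/5)


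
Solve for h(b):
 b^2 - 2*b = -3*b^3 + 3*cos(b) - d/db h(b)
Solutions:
 h(b) = C1 - 3*b^4/4 - b^3/3 + b^2 + 3*sin(b)


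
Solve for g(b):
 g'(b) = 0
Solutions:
 g(b) = C1


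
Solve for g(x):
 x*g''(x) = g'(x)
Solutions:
 g(x) = C1 + C2*x^2


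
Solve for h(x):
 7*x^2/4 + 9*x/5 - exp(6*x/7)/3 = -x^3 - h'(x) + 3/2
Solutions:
 h(x) = C1 - x^4/4 - 7*x^3/12 - 9*x^2/10 + 3*x/2 + 7*exp(6*x/7)/18


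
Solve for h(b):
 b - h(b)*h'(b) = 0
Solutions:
 h(b) = -sqrt(C1 + b^2)
 h(b) = sqrt(C1 + b^2)


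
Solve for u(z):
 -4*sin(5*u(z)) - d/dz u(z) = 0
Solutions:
 u(z) = -acos((-C1 - exp(40*z))/(C1 - exp(40*z)))/5 + 2*pi/5
 u(z) = acos((-C1 - exp(40*z))/(C1 - exp(40*z)))/5


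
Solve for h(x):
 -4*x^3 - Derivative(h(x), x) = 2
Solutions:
 h(x) = C1 - x^4 - 2*x


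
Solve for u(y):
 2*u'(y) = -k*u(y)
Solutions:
 u(y) = C1*exp(-k*y/2)


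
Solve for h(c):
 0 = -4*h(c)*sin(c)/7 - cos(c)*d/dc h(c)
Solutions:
 h(c) = C1*cos(c)^(4/7)


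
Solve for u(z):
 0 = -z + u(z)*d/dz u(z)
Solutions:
 u(z) = -sqrt(C1 + z^2)
 u(z) = sqrt(C1 + z^2)


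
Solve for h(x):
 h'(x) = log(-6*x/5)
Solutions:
 h(x) = C1 + x*log(-x) + x*(-log(5) - 1 + log(6))


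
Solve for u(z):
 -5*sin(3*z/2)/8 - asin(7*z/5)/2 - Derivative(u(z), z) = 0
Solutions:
 u(z) = C1 - z*asin(7*z/5)/2 - sqrt(25 - 49*z^2)/14 + 5*cos(3*z/2)/12


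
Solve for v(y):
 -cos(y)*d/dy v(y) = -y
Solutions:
 v(y) = C1 + Integral(y/cos(y), y)


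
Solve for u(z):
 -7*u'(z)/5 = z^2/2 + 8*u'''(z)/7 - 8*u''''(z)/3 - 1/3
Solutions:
 u(z) = C1 + C2*exp(z*(-10^(2/3)*(49*sqrt(22089) + 7283)^(1/3) - 40*10^(1/3)/(49*sqrt(22089) + 7283)^(1/3) + 40)/280)*sin(10^(1/3)*sqrt(3)*z*(-10^(1/3)*(49*sqrt(22089) + 7283)^(1/3) + 40/(49*sqrt(22089) + 7283)^(1/3))/280) + C3*exp(z*(-10^(2/3)*(49*sqrt(22089) + 7283)^(1/3) - 40*10^(1/3)/(49*sqrt(22089) + 7283)^(1/3) + 40)/280)*cos(10^(1/3)*sqrt(3)*z*(-10^(1/3)*(49*sqrt(22089) + 7283)^(1/3) + 40/(49*sqrt(22089) + 7283)^(1/3))/280) + C4*exp(z*(40*10^(1/3)/(49*sqrt(22089) + 7283)^(1/3) + 20 + 10^(2/3)*(49*sqrt(22089) + 7283)^(1/3))/140) - 5*z^3/42 + 845*z/1029


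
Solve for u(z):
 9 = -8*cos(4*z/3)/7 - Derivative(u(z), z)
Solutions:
 u(z) = C1 - 9*z - 6*sin(4*z/3)/7


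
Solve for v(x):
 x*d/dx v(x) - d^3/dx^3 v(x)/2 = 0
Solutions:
 v(x) = C1 + Integral(C2*airyai(2^(1/3)*x) + C3*airybi(2^(1/3)*x), x)


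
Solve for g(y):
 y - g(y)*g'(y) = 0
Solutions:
 g(y) = -sqrt(C1 + y^2)
 g(y) = sqrt(C1 + y^2)


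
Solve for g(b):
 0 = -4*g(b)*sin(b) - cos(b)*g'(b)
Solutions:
 g(b) = C1*cos(b)^4


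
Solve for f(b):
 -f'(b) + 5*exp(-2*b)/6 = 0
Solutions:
 f(b) = C1 - 5*exp(-2*b)/12


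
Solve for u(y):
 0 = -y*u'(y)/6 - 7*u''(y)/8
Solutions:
 u(y) = C1 + C2*erf(sqrt(42)*y/21)


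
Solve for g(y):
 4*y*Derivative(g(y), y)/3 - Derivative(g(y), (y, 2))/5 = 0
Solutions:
 g(y) = C1 + C2*erfi(sqrt(30)*y/3)


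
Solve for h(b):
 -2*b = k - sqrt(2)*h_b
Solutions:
 h(b) = C1 + sqrt(2)*b^2/2 + sqrt(2)*b*k/2


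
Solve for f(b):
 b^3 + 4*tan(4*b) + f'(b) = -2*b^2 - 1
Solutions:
 f(b) = C1 - b^4/4 - 2*b^3/3 - b + log(cos(4*b))


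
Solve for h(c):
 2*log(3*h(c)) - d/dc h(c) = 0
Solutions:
 -Integral(1/(log(_y) + log(3)), (_y, h(c)))/2 = C1 - c


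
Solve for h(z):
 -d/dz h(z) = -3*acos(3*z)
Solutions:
 h(z) = C1 + 3*z*acos(3*z) - sqrt(1 - 9*z^2)


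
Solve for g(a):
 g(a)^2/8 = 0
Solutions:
 g(a) = 0


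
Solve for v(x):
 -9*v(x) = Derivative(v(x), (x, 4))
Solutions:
 v(x) = (C1*sin(sqrt(6)*x/2) + C2*cos(sqrt(6)*x/2))*exp(-sqrt(6)*x/2) + (C3*sin(sqrt(6)*x/2) + C4*cos(sqrt(6)*x/2))*exp(sqrt(6)*x/2)


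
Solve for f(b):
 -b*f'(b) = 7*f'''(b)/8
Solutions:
 f(b) = C1 + Integral(C2*airyai(-2*7^(2/3)*b/7) + C3*airybi(-2*7^(2/3)*b/7), b)


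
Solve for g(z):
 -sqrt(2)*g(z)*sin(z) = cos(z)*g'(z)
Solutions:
 g(z) = C1*cos(z)^(sqrt(2))


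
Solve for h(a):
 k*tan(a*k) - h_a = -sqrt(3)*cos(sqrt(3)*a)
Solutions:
 h(a) = C1 + k*Piecewise((-log(cos(a*k))/k, Ne(k, 0)), (0, True)) + sin(sqrt(3)*a)


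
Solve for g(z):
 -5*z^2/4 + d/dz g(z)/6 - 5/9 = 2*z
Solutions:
 g(z) = C1 + 5*z^3/2 + 6*z^2 + 10*z/3


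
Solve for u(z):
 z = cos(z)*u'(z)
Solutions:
 u(z) = C1 + Integral(z/cos(z), z)


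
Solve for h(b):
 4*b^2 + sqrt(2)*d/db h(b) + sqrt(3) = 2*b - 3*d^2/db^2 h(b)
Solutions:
 h(b) = C1 + C2*exp(-sqrt(2)*b/3) - 2*sqrt(2)*b^3/3 + sqrt(2)*b^2/2 + 6*b^2 - 18*sqrt(2)*b - 3*b - sqrt(6)*b/2


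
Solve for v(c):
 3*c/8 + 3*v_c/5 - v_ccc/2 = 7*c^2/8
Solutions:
 v(c) = C1 + C2*exp(-sqrt(30)*c/5) + C3*exp(sqrt(30)*c/5) + 35*c^3/72 - 5*c^2/16 + 175*c/72


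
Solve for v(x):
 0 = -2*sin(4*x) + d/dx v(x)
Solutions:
 v(x) = C1 - cos(4*x)/2


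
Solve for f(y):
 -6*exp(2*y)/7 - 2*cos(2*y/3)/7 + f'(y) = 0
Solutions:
 f(y) = C1 + 3*exp(2*y)/7 + 3*sin(2*y/3)/7


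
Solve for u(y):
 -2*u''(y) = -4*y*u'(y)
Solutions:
 u(y) = C1 + C2*erfi(y)


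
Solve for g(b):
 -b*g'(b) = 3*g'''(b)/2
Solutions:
 g(b) = C1 + Integral(C2*airyai(-2^(1/3)*3^(2/3)*b/3) + C3*airybi(-2^(1/3)*3^(2/3)*b/3), b)


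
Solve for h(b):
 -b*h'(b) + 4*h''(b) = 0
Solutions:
 h(b) = C1 + C2*erfi(sqrt(2)*b/4)


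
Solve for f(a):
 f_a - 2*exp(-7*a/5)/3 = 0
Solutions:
 f(a) = C1 - 10*exp(-7*a/5)/21
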